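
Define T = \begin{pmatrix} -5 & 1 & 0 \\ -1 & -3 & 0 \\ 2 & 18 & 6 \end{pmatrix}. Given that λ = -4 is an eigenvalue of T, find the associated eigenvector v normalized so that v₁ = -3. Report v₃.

6

T + 4I = [[-1, 1, 0], [-1, 1, 0], [2, 18, 10]].
Solving (T + 4I)v = 0 gives the eigenspace spanned by (-3, -3, 6).
With v₁ = -3, v = (-3, -3, 6), so v₃ = 6.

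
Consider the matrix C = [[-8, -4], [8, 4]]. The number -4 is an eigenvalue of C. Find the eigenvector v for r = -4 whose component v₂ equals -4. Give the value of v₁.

4

C + 4I = [[-4, -4], [8, 8]].
Solving (C + 4I)v = 0 gives the eigenspace spanned by (4, -4).
With v₂ = -4, v = (4, -4), so v₁ = 4.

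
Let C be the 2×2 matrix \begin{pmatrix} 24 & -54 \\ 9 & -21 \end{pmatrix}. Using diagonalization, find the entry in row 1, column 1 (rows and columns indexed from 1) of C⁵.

Characteristic polynomial: t^2 - 3t - 18 = (t - 6)(t + 3), so the eigenvalues are -3, 6.
t=6: eigenvector (3, 1).
t=-3: eigenvector (-2, -1).
P = [[3, -2], [1, -1]], D = diag(6, -3), P⁻¹ = [[1, -2], [1, -3]].
C⁵ = P·diag(7776, -243)·P⁻¹ = [[23814, -48114], [8019, -16281]].
The requested entry is 23814.

23814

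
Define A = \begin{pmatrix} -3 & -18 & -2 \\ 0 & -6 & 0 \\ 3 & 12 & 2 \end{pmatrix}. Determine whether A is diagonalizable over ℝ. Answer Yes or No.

Characteristic polynomial: p(λ) = λ^3 + 7λ^2 + 6λ = λ(λ + 1)(λ + 6).
All 3 eigenvalues are distinct, so A is diagonalizable.

Yes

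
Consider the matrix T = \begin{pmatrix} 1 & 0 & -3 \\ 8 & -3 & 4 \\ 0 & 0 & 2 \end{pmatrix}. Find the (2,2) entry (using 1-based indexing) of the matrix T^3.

-27

Characteristic polynomial: r^3 - 7r + 6 = (r - 2)(r - 1)(r + 3), so the eigenvalues are -3, 1, 2.
r=1: eigenvector (1, 2, 0).
r=-3: eigenvector (0, 1, 0).
r=2: eigenvector (-3, -4, 1).
P = [[1, 0, -3], [2, 1, -4], [0, 0, 1]], D = diag(1, -3, 2), P⁻¹ = [[1, 0, 3], [-2, 1, -2], [0, 0, 1]].
T³ = P·diag(1, -27, 8)·P⁻¹ = [[1, 0, -21], [56, -27, 28], [0, 0, 8]].
The requested entry is -27.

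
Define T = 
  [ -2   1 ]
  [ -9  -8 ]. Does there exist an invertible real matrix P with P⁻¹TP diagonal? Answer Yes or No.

Characteristic polynomial: p(s) = s^2 + 10s + 25 = (s + 5)^2.
s = -5 has algebraic multiplicity 2; rank(T + 5I) = 1, so geometric multiplicity = 1.
Geometric multiplicity < algebraic multiplicity, so T is not diagonalizable.

No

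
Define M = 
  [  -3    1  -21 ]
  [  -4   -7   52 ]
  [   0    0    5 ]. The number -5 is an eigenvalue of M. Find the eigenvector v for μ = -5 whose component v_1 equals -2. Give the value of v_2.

4

M + 5I = [[2, 1, -21], [-4, -2, 52], [0, 0, 10]].
Solving (M + 5I)v = 0 gives the eigenspace spanned by (-2, 4, 0).
With v_1 = -2, v = (-2, 4, 0), so v_2 = 4.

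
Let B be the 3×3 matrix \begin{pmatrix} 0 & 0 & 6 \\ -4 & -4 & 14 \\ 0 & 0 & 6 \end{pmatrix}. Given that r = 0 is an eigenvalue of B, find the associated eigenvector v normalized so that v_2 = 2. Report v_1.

B = [[0, 0, 6], [-4, -4, 14], [0, 0, 6]].
Solving (B)v = 0 gives the eigenspace spanned by (-2, 2, 0).
With v_2 = 2, v = (-2, 2, 0), so v_1 = -2.

-2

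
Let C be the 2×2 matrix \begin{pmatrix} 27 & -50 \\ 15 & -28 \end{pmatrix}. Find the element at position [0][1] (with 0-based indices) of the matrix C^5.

Characteristic polynomial: μ^2 + μ - 6 = (μ - 2)(μ + 3), so the eigenvalues are -3, 2.
μ=2: eigenvector (2, 1).
μ=-3: eigenvector (-5, -3).
P = [[2, -5], [1, -3]], D = diag(2, -3), P⁻¹ = [[3, -5], [1, -2]].
C⁵ = P·diag(32, -243)·P⁻¹ = [[1407, -2750], [825, -1618]].
The requested entry is -2750.

-2750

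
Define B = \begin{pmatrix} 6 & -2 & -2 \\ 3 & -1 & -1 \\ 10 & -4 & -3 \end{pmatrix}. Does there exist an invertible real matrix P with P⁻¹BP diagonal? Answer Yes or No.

Characteristic polynomial: p(t) = t^3 - 2t^2 + t = t(t - 1)^2.
t = 1 has algebraic multiplicity 2; rank(B − 1I) = 2, so geometric multiplicity = 1.
Geometric multiplicity < algebraic multiplicity, so B is not diagonalizable.

No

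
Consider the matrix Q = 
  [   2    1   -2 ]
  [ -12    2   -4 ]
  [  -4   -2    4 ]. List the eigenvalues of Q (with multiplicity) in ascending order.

0, 4, 4

Characteristic polynomial: p(μ) = μ^3 - 8μ^2 + 16μ = μ(μ - 4)^2.
Roots (with multiplicity): 0, 4, 4.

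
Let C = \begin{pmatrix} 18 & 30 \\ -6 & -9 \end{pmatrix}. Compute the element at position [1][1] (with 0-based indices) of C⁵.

-29889

Characteristic polynomial: λ^2 - 9λ + 18 = (λ - 6)(λ - 3), so the eigenvalues are 3, 6.
λ=6: eigenvector (-5, 2).
λ=3: eigenvector (2, -1).
P = [[-5, 2], [2, -1]], D = diag(6, 3), P⁻¹ = [[-1, -2], [-2, -5]].
C⁵ = P·diag(7776, 243)·P⁻¹ = [[37908, 75330], [-15066, -29889]].
The requested entry is -29889.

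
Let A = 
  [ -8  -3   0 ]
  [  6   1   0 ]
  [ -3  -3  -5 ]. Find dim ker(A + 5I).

2

A + 5I = [[-3, -3, 0], [6, 6, 0], [-3, -3, 0]].
This matrix has rank 1, so its null space has dimension 3 − 1 = 2.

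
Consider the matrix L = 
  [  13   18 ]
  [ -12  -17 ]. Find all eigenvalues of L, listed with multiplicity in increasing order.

Characteristic polynomial: p(t) = t^2 + 4t - 5 = (t - 1)(t + 5).
Roots (with multiplicity): -5, 1.

-5, 1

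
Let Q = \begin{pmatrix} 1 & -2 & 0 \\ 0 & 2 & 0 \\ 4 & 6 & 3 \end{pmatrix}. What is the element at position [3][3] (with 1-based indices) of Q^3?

Characteristic polynomial: t^3 - 6t^2 + 11t - 6 = (t - 3)(t - 2)(t - 1), so the eigenvalues are 1, 2, 3.
t=2: eigenvector (-2, 1, 2).
t=3: eigenvector (0, 0, 1).
t=1: eigenvector (-1, 0, 2).
P = [[-2, 0, -1], [1, 0, 0], [2, 1, 2]], D = diag(2, 3, 1), P⁻¹ = [[0, 1, 0], [2, 2, 1], [-1, -2, 0]].
Q³ = P·diag(8, 27, 1)·P⁻¹ = [[1, -14, 0], [0, 8, 0], [52, 66, 27]].
The requested entry is 27.

27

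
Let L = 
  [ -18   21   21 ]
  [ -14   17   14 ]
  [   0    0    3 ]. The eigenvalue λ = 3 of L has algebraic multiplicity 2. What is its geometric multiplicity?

2

L − 3I = [[-21, 21, 21], [-14, 14, 14], [0, 0, 0]].
This matrix has rank 1, so its null space has dimension 3 − 1 = 2.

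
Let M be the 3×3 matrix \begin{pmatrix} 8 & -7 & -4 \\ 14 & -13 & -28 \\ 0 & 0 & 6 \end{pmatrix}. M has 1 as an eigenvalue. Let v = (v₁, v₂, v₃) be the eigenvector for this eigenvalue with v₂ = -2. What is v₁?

M − 1I = [[7, -7, -4], [14, -14, -28], [0, 0, 5]].
Solving (M − 1I)v = 0 gives the eigenspace spanned by (-2, -2, 0).
With v₂ = -2, v = (-2, -2, 0), so v₁ = -2.

-2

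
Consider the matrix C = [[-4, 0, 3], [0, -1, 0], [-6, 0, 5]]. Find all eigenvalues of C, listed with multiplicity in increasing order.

-1, -1, 2

Characteristic polynomial: p(t) = t^3 - 3t - 2 = (t - 2)(t + 1)^2.
Roots (with multiplicity): -1, -1, 2.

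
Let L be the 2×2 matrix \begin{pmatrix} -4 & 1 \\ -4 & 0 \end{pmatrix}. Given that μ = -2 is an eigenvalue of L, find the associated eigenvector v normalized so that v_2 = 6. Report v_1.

L + 2I = [[-2, 1], [-4, 2]].
Solving (L + 2I)v = 0 gives the eigenspace spanned by (3, 6).
With v_2 = 6, v = (3, 6), so v_1 = 3.

3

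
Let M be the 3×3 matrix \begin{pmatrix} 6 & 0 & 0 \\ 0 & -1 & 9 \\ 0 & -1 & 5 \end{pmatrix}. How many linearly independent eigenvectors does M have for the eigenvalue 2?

1

M − 2I = [[4, 0, 0], [0, -3, 9], [0, -1, 3]].
This matrix has rank 2, so its null space has dimension 3 − 2 = 1.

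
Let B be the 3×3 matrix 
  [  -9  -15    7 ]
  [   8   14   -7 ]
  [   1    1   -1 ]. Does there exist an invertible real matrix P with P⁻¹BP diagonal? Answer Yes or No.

No

Characteristic polynomial: p(r) = r^3 - 4r^2 - 11r - 6 = (r - 6)(r + 1)^2.
r = -1 has algebraic multiplicity 2; rank(B + 1I) = 2, so geometric multiplicity = 1.
Geometric multiplicity < algebraic multiplicity, so B is not diagonalizable.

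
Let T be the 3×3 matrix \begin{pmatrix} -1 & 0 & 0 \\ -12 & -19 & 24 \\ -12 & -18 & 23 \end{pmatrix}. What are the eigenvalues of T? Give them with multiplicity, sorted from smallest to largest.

Characteristic polynomial: p(μ) = μ^3 - 3μ^2 - 9μ - 5 = (μ - 5)(μ + 1)^2.
Roots (with multiplicity): -1, -1, 5.

-1, -1, 5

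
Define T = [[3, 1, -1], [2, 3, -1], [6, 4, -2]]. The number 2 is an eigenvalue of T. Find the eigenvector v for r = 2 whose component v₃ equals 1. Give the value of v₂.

1

T − 2I = [[1, 1, -1], [2, 1, -1], [6, 4, -4]].
Solving (T − 2I)v = 0 gives the eigenspace spanned by (0, 1, 1).
With v₃ = 1, v = (0, 1, 1), so v₂ = 1.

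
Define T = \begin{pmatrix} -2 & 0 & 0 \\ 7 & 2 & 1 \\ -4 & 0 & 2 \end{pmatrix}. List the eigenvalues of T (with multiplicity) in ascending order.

-2, 2, 2

Characteristic polynomial: p(λ) = λ^3 - 2λ^2 - 4λ + 8 = (λ - 2)^2(λ + 2).
Roots (with multiplicity): -2, 2, 2.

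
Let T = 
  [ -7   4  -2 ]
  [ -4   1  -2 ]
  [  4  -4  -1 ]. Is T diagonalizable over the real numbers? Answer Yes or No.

Yes

Characteristic polynomial: p(r) = r^3 + 7r^2 + 15r + 9 = (r + 1)(r + 3)^2.
r = -3 has algebraic multiplicity 2; rank(T + 3I) = 1, so geometric multiplicity = 2.
Every eigenvalue has geometric = algebraic multiplicity, so T is diagonalizable.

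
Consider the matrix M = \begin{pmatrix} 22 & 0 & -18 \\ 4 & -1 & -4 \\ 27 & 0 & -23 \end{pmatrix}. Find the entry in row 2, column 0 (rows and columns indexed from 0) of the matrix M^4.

Characteristic polynomial: s^3 + 2s^2 - 19s - 20 = (s - 4)(s + 1)(s + 5), so the eigenvalues are -5, -1, 4.
s=-5: eigenvector (-2, -1, -3).
s=-1: eigenvector (0, 1, 0).
s=4: eigenvector (1, 0, 1).
P = [[-2, 0, 1], [-1, 1, 0], [-3, 0, 1]], D = diag(-5, -1, 4), P⁻¹ = [[1, 0, -1], [1, 1, -1], [3, 0, -2]].
M⁴ = P·diag(625, 1, 256)·P⁻¹ = [[-482, 0, 738], [-624, 1, 624], [-1107, 0, 1363]].
The requested entry is -1107.

-1107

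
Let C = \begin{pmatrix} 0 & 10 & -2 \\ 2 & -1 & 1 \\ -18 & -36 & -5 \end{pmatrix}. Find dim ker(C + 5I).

1

C + 5I = [[5, 10, -2], [2, 4, 1], [-18, -36, 0]].
This matrix has rank 2, so its null space has dimension 3 − 2 = 1.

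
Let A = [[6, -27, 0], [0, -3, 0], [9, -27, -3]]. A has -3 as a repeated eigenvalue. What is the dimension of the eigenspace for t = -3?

A + 3I = [[9, -27, 0], [0, 0, 0], [9, -27, 0]].
This matrix has rank 1, so its null space has dimension 3 − 1 = 2.

2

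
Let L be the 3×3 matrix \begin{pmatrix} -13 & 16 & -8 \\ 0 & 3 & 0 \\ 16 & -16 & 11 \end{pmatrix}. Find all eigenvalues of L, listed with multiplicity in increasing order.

-5, 3, 3

Characteristic polynomial: p(λ) = λ^3 - λ^2 - 21λ + 45 = (λ - 3)^2(λ + 5).
Roots (with multiplicity): -5, 3, 3.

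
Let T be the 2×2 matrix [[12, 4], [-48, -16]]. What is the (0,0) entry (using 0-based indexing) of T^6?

Characteristic polynomial: r^2 + 4r = r(r + 4), so the eigenvalues are -4, 0.
r=0: eigenvector (1, -3).
r=-4: eigenvector (-1, 4).
P = [[1, -1], [-3, 4]], D = diag(0, -4), P⁻¹ = [[4, 1], [3, 1]].
T⁶ = P·diag(0, 4096)·P⁻¹ = [[-12288, -4096], [49152, 16384]].
The requested entry is -12288.

-12288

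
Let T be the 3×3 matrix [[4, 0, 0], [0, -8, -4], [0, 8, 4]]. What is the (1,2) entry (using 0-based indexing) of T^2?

Characteristic polynomial: μ^3 - 16μ = μ(μ - 4)(μ + 4), so the eigenvalues are -4, 0, 4.
μ=4: eigenvector (1, 0, 0).
μ=0: eigenvector (0, 1, -2).
μ=-4: eigenvector (0, 1, -1).
P = [[1, 0, 0], [0, 1, 1], [0, -2, -1]], D = diag(4, 0, -4), P⁻¹ = [[1, 0, 0], [0, -1, -1], [0, 2, 1]].
T² = P·diag(16, 0, 16)·P⁻¹ = [[16, 0, 0], [0, 32, 16], [0, -32, -16]].
The requested entry is 16.

16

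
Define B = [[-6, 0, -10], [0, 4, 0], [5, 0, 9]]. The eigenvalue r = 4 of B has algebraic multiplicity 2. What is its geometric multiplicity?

B − 4I = [[-10, 0, -10], [0, 0, 0], [5, 0, 5]].
This matrix has rank 1, so its null space has dimension 3 − 1 = 2.

2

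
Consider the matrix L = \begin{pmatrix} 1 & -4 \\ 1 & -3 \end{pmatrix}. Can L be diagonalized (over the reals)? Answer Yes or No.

No

Characteristic polynomial: p(s) = s^2 + 2s + 1 = (s + 1)^2.
s = -1 has algebraic multiplicity 2; rank(L + 1I) = 1, so geometric multiplicity = 1.
Geometric multiplicity < algebraic multiplicity, so L is not diagonalizable.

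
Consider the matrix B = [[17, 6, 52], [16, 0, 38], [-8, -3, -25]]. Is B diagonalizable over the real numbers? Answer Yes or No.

Yes

Characteristic polynomial: p(t) = t^3 + 8t^2 + 9t - 18 = (t - 1)(t + 3)(t + 6).
All 3 eigenvalues are distinct, so B is diagonalizable.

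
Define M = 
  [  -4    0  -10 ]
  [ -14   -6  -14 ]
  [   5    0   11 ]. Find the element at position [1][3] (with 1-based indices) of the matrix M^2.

Characteristic polynomial: λ^3 - λ^2 - 36λ + 36 = (λ - 6)(λ - 1)(λ + 6), so the eigenvalues are -6, 1, 6.
λ=1: eigenvector (2, -2, -1).
λ=-6: eigenvector (0, 1, 0).
λ=6: eigenvector (-1, 0, 1).
P = [[2, 0, -1], [-2, 1, 0], [-1, 0, 1]], D = diag(1, -6, 6), P⁻¹ = [[1, 0, 1], [2, 1, 2], [1, 0, 2]].
M² = P·diag(1, 36, 36)·P⁻¹ = [[-34, 0, -70], [70, 36, 70], [35, 0, 71]].
The requested entry is -70.

-70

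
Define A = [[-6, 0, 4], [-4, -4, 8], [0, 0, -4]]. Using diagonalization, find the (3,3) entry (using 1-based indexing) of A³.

-64

Characteristic polynomial: μ^3 + 14μ^2 + 64μ + 96 = (μ + 4)^2(μ + 6), so the eigenvalues are -6, -4, -4.
μ=-6: eigenvector (1, 2, 0).
μ=-4: eigenvector (2, 1, 1).
μ=-4: eigenvector (2, 0, 1).
P = [[1, 2, 2], [2, 1, 0], [0, 1, 1]], D = diag(-6, -4, -4), P⁻¹ = [[1, 0, -2], [-2, 1, 4], [2, -1, -3]].
A³ = P·diag(-216, -64, -64)·P⁻¹ = [[-216, 0, 304], [-304, -64, 608], [0, 0, -64]].
The requested entry is -64.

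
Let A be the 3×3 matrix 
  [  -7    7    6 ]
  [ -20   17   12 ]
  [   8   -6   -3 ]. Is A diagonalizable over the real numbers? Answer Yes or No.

No

Characteristic polynomial: p(r) = r^3 - 7r^2 + 15r - 9 = (r - 3)^2(r - 1).
r = 3 has algebraic multiplicity 2; rank(A − 3I) = 2, so geometric multiplicity = 1.
Geometric multiplicity < algebraic multiplicity, so A is not diagonalizable.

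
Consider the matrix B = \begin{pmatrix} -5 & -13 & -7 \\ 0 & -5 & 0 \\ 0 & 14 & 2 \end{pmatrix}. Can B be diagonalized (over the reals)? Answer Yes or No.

Characteristic polynomial: p(λ) = λ^3 + 8λ^2 + 5λ - 50 = (λ - 2)(λ + 5)^2.
λ = -5 has algebraic multiplicity 2; rank(B + 5I) = 2, so geometric multiplicity = 1.
Geometric multiplicity < algebraic multiplicity, so B is not diagonalizable.

No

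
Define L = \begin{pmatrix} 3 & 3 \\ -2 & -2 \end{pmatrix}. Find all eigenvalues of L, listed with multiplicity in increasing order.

0, 1

Characteristic polynomial: p(μ) = μ^2 - μ = μ(μ - 1).
Roots (with multiplicity): 0, 1.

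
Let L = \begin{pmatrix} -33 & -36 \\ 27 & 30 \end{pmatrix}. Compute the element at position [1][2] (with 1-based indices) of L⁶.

Characteristic polynomial: t^2 + 3t - 18 = (t - 3)(t + 6), so the eigenvalues are -6, 3.
t=-6: eigenvector (4, -3).
t=3: eigenvector (-1, 1).
P = [[4, -1], [-3, 1]], D = diag(-6, 3), P⁻¹ = [[1, 1], [3, 4]].
L⁶ = P·diag(46656, 729)·P⁻¹ = [[184437, 183708], [-137781, -137052]].
The requested entry is 183708.

183708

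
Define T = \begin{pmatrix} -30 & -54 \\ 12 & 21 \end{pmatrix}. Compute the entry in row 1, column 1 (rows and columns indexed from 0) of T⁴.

-9639

Characteristic polynomial: μ^2 + 9μ + 18 = (μ + 3)(μ + 6), so the eigenvalues are -6, -3.
μ=-3: eigenvector (-2, 1).
μ=-6: eigenvector (9, -4).
P = [[-2, 9], [1, -4]], D = diag(-3, -6), P⁻¹ = [[4, 9], [1, 2]].
T⁴ = P·diag(81, 1296)·P⁻¹ = [[11016, 21870], [-4860, -9639]].
The requested entry is -9639.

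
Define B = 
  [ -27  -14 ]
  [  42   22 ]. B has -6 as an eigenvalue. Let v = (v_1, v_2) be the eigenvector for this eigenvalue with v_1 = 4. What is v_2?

-6

B + 6I = [[-21, -14], [42, 28]].
Solving (B + 6I)v = 0 gives the eigenspace spanned by (4, -6).
With v_1 = 4, v = (4, -6), so v_2 = -6.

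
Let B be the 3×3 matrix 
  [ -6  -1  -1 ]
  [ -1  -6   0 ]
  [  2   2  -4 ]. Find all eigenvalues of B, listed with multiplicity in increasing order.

Characteristic polynomial: p(t) = t^3 + 16t^2 + 85t + 150 = (t + 5)^2(t + 6).
Roots (with multiplicity): -6, -5, -5.

-6, -5, -5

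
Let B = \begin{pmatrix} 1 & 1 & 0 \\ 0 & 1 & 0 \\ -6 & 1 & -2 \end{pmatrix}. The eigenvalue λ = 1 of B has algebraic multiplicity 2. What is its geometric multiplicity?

B − 1I = [[0, 1, 0], [0, 0, 0], [-6, 1, -3]].
This matrix has rank 2, so its null space has dimension 3 − 2 = 1.

1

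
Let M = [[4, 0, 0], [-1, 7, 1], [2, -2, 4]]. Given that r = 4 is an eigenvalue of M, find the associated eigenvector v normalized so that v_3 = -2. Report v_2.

1

M − 4I = [[0, 0, 0], [-1, 3, 1], [2, -2, 0]].
Solving (M − 4I)v = 0 gives the eigenspace spanned by (1, 1, -2).
With v_3 = -2, v = (1, 1, -2), so v_2 = 1.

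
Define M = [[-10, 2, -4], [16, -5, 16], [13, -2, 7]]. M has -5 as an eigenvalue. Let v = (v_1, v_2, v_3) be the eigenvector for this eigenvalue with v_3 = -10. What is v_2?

M + 5I = [[-5, 2, -4], [16, 0, 16], [13, -2, 12]].
Solving (M + 5I)v = 0 gives the eigenspace spanned by (10, 5, -10).
With v_3 = -10, v = (10, 5, -10), so v_2 = 5.

5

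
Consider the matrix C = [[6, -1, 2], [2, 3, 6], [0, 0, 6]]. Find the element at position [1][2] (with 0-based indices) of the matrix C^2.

58

Characteristic polynomial: s^3 - 15s^2 + 74s - 120 = (s - 6)(s - 5)(s - 4), so the eigenvalues are 4, 5, 6.
s=4: eigenvector (-1, -2, 0).
s=5: eigenvector (1, 1, 0).
s=6: eigenvector (0, 2, 1).
P = [[-1, 1, 0], [-2, 1, 2], [0, 0, 1]], D = diag(4, 5, 6), P⁻¹ = [[1, -1, 2], [2, -1, 2], [0, 0, 1]].
C² = P·diag(16, 25, 36)·P⁻¹ = [[34, -9, 18], [18, 7, 58], [0, 0, 36]].
The requested entry is 58.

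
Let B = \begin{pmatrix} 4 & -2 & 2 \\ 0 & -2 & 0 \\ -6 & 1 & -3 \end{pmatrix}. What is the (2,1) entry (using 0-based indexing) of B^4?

19

Characteristic polynomial: s^3 + s^2 - 2s = s(s - 1)(s + 2), so the eigenvalues are -2, 0, 1.
s=0: eigenvector (1, 0, -2).
s=-2: eigenvector (0, 1, 1).
s=1: eigenvector (2, 0, -3).
P = [[1, 0, 2], [0, 1, 0], [-2, 1, -3]], D = diag(0, -2, 1), P⁻¹ = [[-3, 2, -2], [0, 1, 0], [2, -1, 1]].
B⁴ = P·diag(0, 16, 1)·P⁻¹ = [[4, -2, 2], [0, 16, 0], [-6, 19, -3]].
The requested entry is 19.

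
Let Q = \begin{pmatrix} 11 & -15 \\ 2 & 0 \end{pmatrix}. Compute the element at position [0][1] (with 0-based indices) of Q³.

-1365

Characteristic polynomial: t^2 - 11t + 30 = (t - 6)(t - 5), so the eigenvalues are 5, 6.
t=5: eigenvector (-5, -2).
t=6: eigenvector (3, 1).
P = [[-5, 3], [-2, 1]], D = diag(5, 6), P⁻¹ = [[1, -3], [2, -5]].
Q³ = P·diag(125, 216)·P⁻¹ = [[671, -1365], [182, -330]].
The requested entry is -1365.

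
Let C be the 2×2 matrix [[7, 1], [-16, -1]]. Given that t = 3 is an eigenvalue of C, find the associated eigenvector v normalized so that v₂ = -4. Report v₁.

C − 3I = [[4, 1], [-16, -4]].
Solving (C − 3I)v = 0 gives the eigenspace spanned by (1, -4).
With v₂ = -4, v = (1, -4), so v₁ = 1.

1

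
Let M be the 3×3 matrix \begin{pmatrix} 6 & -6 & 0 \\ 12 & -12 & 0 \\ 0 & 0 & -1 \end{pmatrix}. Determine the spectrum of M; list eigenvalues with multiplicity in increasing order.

-6, -1, 0

Characteristic polynomial: p(t) = t^3 + 7t^2 + 6t = t(t + 1)(t + 6).
Roots (with multiplicity): -6, -1, 0.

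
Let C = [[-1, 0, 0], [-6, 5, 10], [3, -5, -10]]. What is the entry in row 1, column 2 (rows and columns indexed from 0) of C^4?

-1250

Characteristic polynomial: r^3 + 6r^2 + 5r = r(r + 1)(r + 5), so the eigenvalues are -5, -1, 0.
r=-5: eigenvector (0, -1, 1).
r=-1: eigenvector (1, 6, -3).
r=0: eigenvector (0, -2, 1).
P = [[0, 1, 0], [-1, 6, -2], [1, -3, 1]], D = diag(-5, -1, 0), P⁻¹ = [[0, 1, 2], [1, 0, 0], [3, -1, -1]].
C⁴ = P·diag(625, 1, 0)·P⁻¹ = [[1, 0, 0], [6, -625, -1250], [-3, 625, 1250]].
The requested entry is -1250.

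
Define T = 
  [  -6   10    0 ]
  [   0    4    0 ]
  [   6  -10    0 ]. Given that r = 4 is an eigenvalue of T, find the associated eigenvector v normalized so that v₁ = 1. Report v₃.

T − 4I = [[-10, 10, 0], [0, 0, 0], [6, -10, -4]].
Solving (T − 4I)v = 0 gives the eigenspace spanned by (1, 1, -1).
With v₁ = 1, v = (1, 1, -1), so v₃ = -1.

-1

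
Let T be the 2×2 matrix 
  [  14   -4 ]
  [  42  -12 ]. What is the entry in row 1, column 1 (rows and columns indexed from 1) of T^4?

112

Characteristic polynomial: r^2 - 2r = r(r - 2), so the eigenvalues are 0, 2.
r=2: eigenvector (1, 3).
r=0: eigenvector (2, 7).
P = [[1, 2], [3, 7]], D = diag(2, 0), P⁻¹ = [[7, -2], [-3, 1]].
T⁴ = P·diag(16, 0)·P⁻¹ = [[112, -32], [336, -96]].
The requested entry is 112.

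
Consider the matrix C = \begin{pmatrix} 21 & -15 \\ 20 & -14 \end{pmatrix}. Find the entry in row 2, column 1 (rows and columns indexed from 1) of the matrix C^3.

Characteristic polynomial: λ^2 - 7λ + 6 = (λ - 6)(λ - 1), so the eigenvalues are 1, 6.
λ=1: eigenvector (3, 4).
λ=6: eigenvector (1, 1).
P = [[3, 1], [4, 1]], D = diag(1, 6), P⁻¹ = [[-1, 1], [4, -3]].
C³ = P·diag(1, 216)·P⁻¹ = [[861, -645], [860, -644]].
The requested entry is 860.

860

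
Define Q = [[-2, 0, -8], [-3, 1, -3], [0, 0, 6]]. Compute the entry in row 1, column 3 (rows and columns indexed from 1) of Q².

-32

Characteristic polynomial: s^3 - 5s^2 - 8s + 12 = (s - 6)(s - 1)(s + 2), so the eigenvalues are -2, 1, 6.
s=6: eigenvector (-1, 0, 1).
s=1: eigenvector (0, 1, 0).
s=-2: eigenvector (1, 1, 0).
P = [[-1, 0, 1], [0, 1, 1], [1, 0, 0]], D = diag(6, 1, -2), P⁻¹ = [[0, 0, 1], [-1, 1, -1], [1, 0, 1]].
Q² = P·diag(36, 1, 4)·P⁻¹ = [[4, 0, -32], [3, 1, 3], [0, 0, 36]].
The requested entry is -32.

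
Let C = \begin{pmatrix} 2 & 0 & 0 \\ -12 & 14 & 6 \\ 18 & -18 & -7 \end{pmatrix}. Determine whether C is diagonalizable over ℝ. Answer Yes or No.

Characteristic polynomial: p(λ) = λ^3 - 9λ^2 + 24λ - 20 = (λ - 5)(λ - 2)^2.
λ = 2 has algebraic multiplicity 2; rank(C − 2I) = 1, so geometric multiplicity = 2.
Every eigenvalue has geometric = algebraic multiplicity, so C is diagonalizable.

Yes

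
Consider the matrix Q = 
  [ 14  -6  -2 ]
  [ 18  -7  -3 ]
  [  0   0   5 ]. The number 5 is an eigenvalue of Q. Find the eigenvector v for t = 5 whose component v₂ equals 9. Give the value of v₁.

6

Q − 5I = [[9, -6, -2], [18, -12, -3], [0, 0, 0]].
Solving (Q − 5I)v = 0 gives the eigenspace spanned by (6, 9, 0).
With v₂ = 9, v = (6, 9, 0), so v₁ = 6.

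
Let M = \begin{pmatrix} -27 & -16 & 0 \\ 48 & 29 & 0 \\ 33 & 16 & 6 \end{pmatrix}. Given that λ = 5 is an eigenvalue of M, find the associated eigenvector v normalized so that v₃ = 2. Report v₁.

M − 5I = [[-32, -16, 0], [48, 24, 0], [33, 16, 1]].
Solving (M − 5I)v = 0 gives the eigenspace spanned by (-2, 4, 2).
With v₃ = 2, v = (-2, 4, 2), so v₁ = -2.

-2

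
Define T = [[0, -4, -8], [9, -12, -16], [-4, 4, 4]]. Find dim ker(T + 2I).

T + 2I = [[2, -4, -8], [9, -10, -16], [-4, 4, 6]].
This matrix has rank 2, so its null space has dimension 3 − 2 = 1.

1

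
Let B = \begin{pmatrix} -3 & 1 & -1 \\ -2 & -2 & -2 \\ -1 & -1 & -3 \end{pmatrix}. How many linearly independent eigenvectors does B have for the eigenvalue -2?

1

B + 2I = [[-1, 1, -1], [-2, 0, -2], [-1, -1, -1]].
This matrix has rank 2, so its null space has dimension 3 − 2 = 1.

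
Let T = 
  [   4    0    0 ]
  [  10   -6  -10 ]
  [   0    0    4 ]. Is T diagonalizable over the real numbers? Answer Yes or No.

Characteristic polynomial: p(r) = r^3 - 2r^2 - 32r + 96 = (r - 4)^2(r + 6).
r = 4 has algebraic multiplicity 2; rank(T − 4I) = 1, so geometric multiplicity = 2.
Every eigenvalue has geometric = algebraic multiplicity, so T is diagonalizable.

Yes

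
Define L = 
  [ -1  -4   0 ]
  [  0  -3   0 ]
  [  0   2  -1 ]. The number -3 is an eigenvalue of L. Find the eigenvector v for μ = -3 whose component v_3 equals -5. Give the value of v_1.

L + 3I = [[2, -4, 0], [0, 0, 0], [0, 2, 2]].
Solving (L + 3I)v = 0 gives the eigenspace spanned by (10, 5, -5).
With v_3 = -5, v = (10, 5, -5), so v_1 = 10.

10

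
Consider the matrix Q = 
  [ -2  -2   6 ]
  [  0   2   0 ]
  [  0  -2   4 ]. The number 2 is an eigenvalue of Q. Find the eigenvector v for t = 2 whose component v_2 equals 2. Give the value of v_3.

2

Q − 2I = [[-4, -2, 6], [0, 0, 0], [0, -2, 2]].
Solving (Q − 2I)v = 0 gives the eigenspace spanned by (2, 2, 2).
With v_2 = 2, v = (2, 2, 2), so v_3 = 2.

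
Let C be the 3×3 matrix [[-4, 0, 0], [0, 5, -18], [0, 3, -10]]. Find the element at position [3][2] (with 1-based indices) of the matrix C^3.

63

Characteristic polynomial: μ^3 + 9μ^2 + 24μ + 16 = (μ + 1)(μ + 4)^2, so the eigenvalues are -4, -4, -1.
μ=-4: eigenvector (1, 0, 0).
μ=-4: eigenvector (0, -2, -1).
μ=-1: eigenvector (0, 3, 1).
P = [[1, 0, 0], [0, -2, 3], [0, -1, 1]], D = diag(-4, -4, -1), P⁻¹ = [[1, 0, 0], [0, 1, -3], [0, 1, -2]].
C³ = P·diag(-64, -64, -1)·P⁻¹ = [[-64, 0, 0], [0, 125, -378], [0, 63, -190]].
The requested entry is 63.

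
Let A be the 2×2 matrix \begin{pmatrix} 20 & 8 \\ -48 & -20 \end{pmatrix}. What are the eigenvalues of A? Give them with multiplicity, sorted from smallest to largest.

Characteristic polynomial: p(λ) = λ^2 - 16 = (λ - 4)(λ + 4).
Roots (with multiplicity): -4, 4.

-4, 4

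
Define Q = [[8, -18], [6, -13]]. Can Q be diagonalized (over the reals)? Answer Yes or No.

Characteristic polynomial: p(λ) = λ^2 + 5λ + 4 = (λ + 1)(λ + 4).
All 2 eigenvalues are distinct, so Q is diagonalizable.

Yes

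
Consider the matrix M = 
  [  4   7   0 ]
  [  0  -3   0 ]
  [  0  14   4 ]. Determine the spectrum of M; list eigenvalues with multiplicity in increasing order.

Characteristic polynomial: p(μ) = μ^3 - 5μ^2 - 8μ + 48 = (μ - 4)^2(μ + 3).
Roots (with multiplicity): -3, 4, 4.

-3, 4, 4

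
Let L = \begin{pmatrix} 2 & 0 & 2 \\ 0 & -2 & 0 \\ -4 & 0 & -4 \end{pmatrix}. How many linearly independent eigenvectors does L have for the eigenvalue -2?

2

L + 2I = [[4, 0, 2], [0, 0, 0], [-4, 0, -2]].
This matrix has rank 1, so its null space has dimension 3 − 1 = 2.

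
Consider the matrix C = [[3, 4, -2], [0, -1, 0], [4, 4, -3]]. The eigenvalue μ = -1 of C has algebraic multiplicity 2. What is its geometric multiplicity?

2

C + 1I = [[4, 4, -2], [0, 0, 0], [4, 4, -2]].
This matrix has rank 1, so its null space has dimension 3 − 1 = 2.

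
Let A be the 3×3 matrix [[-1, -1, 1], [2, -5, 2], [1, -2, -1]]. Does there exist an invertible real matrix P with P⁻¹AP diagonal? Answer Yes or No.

No

Characteristic polynomial: p(s) = s^3 + 7s^2 + 16s + 12 = (s + 2)^2(s + 3).
s = -2 has algebraic multiplicity 2; rank(A + 2I) = 2, so geometric multiplicity = 1.
Geometric multiplicity < algebraic multiplicity, so A is not diagonalizable.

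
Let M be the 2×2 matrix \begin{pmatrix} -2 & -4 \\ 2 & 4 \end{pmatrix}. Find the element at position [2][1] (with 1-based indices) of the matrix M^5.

Characteristic polynomial: s^2 - 2s = s(s - 2), so the eigenvalues are 0, 2.
s=2: eigenvector (1, -1).
s=0: eigenvector (2, -1).
P = [[1, 2], [-1, -1]], D = diag(2, 0), P⁻¹ = [[-1, -2], [1, 1]].
M⁵ = P·diag(32, 0)·P⁻¹ = [[-32, -64], [32, 64]].
The requested entry is 32.

32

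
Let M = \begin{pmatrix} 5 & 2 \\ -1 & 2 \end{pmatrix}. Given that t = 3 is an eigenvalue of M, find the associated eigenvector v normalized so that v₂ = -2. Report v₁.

M − 3I = [[2, 2], [-1, -1]].
Solving (M − 3I)v = 0 gives the eigenspace spanned by (2, -2).
With v₂ = -2, v = (2, -2), so v₁ = 2.

2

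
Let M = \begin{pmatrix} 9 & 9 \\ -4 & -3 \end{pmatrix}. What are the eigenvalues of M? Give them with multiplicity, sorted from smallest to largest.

3, 3

Characteristic polynomial: p(r) = r^2 - 6r + 9 = (r - 3)^2.
Roots (with multiplicity): 3, 3.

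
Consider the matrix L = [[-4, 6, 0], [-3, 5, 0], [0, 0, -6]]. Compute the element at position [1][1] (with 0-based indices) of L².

Characteristic polynomial: r^3 + 5r^2 - 8r - 12 = (r - 2)(r + 1)(r + 6), so the eigenvalues are -6, -1, 2.
r=2: eigenvector (1, 1, 0).
r=-1: eigenvector (-2, -1, 0).
r=-6: eigenvector (0, 0, 1).
P = [[1, -2, 0], [1, -1, 0], [0, 0, 1]], D = diag(2, -1, -6), P⁻¹ = [[-1, 2, 0], [-1, 1, 0], [0, 0, 1]].
L² = P·diag(4, 1, 36)·P⁻¹ = [[-2, 6, 0], [-3, 7, 0], [0, 0, 36]].
The requested entry is 7.

7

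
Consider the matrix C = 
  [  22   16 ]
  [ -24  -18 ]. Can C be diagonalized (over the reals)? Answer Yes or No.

Characteristic polynomial: p(s) = s^2 - 4s - 12 = (s - 6)(s + 2).
All 2 eigenvalues are distinct, so C is diagonalizable.

Yes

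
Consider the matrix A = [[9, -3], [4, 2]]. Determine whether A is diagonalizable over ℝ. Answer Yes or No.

Characteristic polynomial: p(μ) = μ^2 - 11μ + 30 = (μ - 6)(μ - 5).
All 2 eigenvalues are distinct, so A is diagonalizable.

Yes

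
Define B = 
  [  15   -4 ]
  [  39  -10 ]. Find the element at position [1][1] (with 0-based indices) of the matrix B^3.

Characteristic polynomial: s^2 - 5s + 6 = (s - 3)(s - 2), so the eigenvalues are 2, 3.
s=3: eigenvector (1, 3).
s=2: eigenvector (4, 13).
P = [[1, 4], [3, 13]], D = diag(3, 2), P⁻¹ = [[13, -4], [-3, 1]].
B³ = P·diag(27, 8)·P⁻¹ = [[255, -76], [741, -220]].
The requested entry is -220.

-220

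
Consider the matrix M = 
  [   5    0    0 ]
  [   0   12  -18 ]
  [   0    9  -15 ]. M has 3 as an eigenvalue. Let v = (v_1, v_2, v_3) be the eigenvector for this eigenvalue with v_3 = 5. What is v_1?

0

M − 3I = [[2, 0, 0], [0, 9, -18], [0, 9, -18]].
Solving (M − 3I)v = 0 gives the eigenspace spanned by (0, 10, 5).
With v_3 = 5, v = (0, 10, 5), so v_1 = 0.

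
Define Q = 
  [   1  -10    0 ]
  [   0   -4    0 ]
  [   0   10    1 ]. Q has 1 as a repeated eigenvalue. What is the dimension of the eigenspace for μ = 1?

2

Q − 1I = [[0, -10, 0], [0, -5, 0], [0, 10, 0]].
This matrix has rank 1, so its null space has dimension 3 − 1 = 2.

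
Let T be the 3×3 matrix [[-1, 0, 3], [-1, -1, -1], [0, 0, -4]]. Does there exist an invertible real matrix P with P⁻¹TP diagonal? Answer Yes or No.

Characteristic polynomial: p(μ) = μ^3 + 6μ^2 + 9μ + 4 = (μ + 1)^2(μ + 4).
μ = -1 has algebraic multiplicity 2; rank(T + 1I) = 2, so geometric multiplicity = 1.
Geometric multiplicity < algebraic multiplicity, so T is not diagonalizable.

No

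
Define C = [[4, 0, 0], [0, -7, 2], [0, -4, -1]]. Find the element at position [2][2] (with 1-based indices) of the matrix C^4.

Characteristic polynomial: μ^3 + 4μ^2 - 17μ - 60 = (μ - 4)(μ + 3)(μ + 5), so the eigenvalues are -5, -3, 4.
μ=4: eigenvector (1, 0, 0).
μ=-3: eigenvector (0, 1, 2).
μ=-5: eigenvector (0, 1, 1).
P = [[1, 0, 0], [0, 1, 1], [0, 2, 1]], D = diag(4, -3, -5), P⁻¹ = [[1, 0, 0], [0, -1, 1], [0, 2, -1]].
C⁴ = P·diag(256, 81, 625)·P⁻¹ = [[256, 0, 0], [0, 1169, -544], [0, 1088, -463]].
The requested entry is 1169.

1169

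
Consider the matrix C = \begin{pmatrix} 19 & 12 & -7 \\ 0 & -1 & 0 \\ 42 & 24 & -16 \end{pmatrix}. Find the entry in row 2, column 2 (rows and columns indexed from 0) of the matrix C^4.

-1202

Characteristic polynomial: t^3 - 2t^2 - 13t - 10 = (t - 5)(t + 1)(t + 2), so the eigenvalues are -2, -1, 5.
t=-1: eigenvector (-2, 1, -4).
t=-2: eigenvector (1, 0, 3).
t=5: eigenvector (-1, 0, -2).
P = [[-2, 1, -1], [1, 0, 0], [-4, 3, -2]], D = diag(-1, -2, 5), P⁻¹ = [[0, 1, 0], [-2, 0, 1], [-3, -2, 1]].
C⁴ = P·diag(1, 16, 625)·P⁻¹ = [[1843, 1248, -609], [0, 1, 0], [3654, 2496, -1202]].
The requested entry is -1202.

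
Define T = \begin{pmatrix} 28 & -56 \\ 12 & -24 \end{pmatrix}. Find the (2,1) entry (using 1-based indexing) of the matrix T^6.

12288

Characteristic polynomial: μ^2 - 4μ = μ(μ - 4), so the eigenvalues are 0, 4.
μ=4: eigenvector (7, 3).
μ=0: eigenvector (2, 1).
P = [[7, 2], [3, 1]], D = diag(4, 0), P⁻¹ = [[1, -2], [-3, 7]].
T⁶ = P·diag(4096, 0)·P⁻¹ = [[28672, -57344], [12288, -24576]].
The requested entry is 12288.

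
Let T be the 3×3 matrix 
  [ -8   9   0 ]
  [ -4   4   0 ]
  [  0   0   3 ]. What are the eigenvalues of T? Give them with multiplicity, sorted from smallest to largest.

-2, -2, 3

Characteristic polynomial: p(s) = s^3 + s^2 - 8s - 12 = (s - 3)(s + 2)^2.
Roots (with multiplicity): -2, -2, 3.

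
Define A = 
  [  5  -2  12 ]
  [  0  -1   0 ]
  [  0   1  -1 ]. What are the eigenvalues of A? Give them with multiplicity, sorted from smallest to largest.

-1, -1, 5

Characteristic polynomial: p(s) = s^3 - 3s^2 - 9s - 5 = (s - 5)(s + 1)^2.
Roots (with multiplicity): -1, -1, 5.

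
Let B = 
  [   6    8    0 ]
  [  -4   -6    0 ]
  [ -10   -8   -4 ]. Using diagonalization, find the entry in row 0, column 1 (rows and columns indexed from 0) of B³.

32

Characteristic polynomial: t^3 + 4t^2 - 4t - 16 = (t - 2)(t + 2)(t + 4), so the eigenvalues are -4, -2, 2.
t=2: eigenvector (2, -1, -2).
t=-2: eigenvector (1, -1, -1).
t=-4: eigenvector (0, 0, 1).
P = [[2, 1, 0], [-1, -1, 0], [-2, -1, 1]], D = diag(2, -2, -4), P⁻¹ = [[1, 1, 0], [-1, -2, 0], [1, 0, 1]].
B³ = P·diag(8, -8, -64)·P⁻¹ = [[24, 32, 0], [-16, -24, 0], [-88, -32, -64]].
The requested entry is 32.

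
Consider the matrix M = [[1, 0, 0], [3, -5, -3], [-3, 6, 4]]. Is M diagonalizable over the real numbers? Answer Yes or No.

Characteristic polynomial: p(r) = r^3 - 3r + 2 = (r - 1)^2(r + 2).
r = 1 has algebraic multiplicity 2; rank(M − 1I) = 1, so geometric multiplicity = 2.
Every eigenvalue has geometric = algebraic multiplicity, so M is diagonalizable.

Yes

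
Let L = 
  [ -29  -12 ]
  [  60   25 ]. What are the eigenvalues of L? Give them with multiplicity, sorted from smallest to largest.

Characteristic polynomial: p(t) = t^2 + 4t - 5 = (t - 1)(t + 5).
Roots (with multiplicity): -5, 1.

-5, 1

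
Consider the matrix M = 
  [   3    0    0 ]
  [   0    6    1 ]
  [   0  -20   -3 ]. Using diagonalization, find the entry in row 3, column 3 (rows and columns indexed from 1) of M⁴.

Characteristic polynomial: μ^3 - 6μ^2 + 11μ - 6 = (μ - 3)(μ - 2)(μ - 1), so the eigenvalues are 1, 2, 3.
μ=3: eigenvector (1, 0, 0).
μ=1: eigenvector (0, -1, 5).
μ=2: eigenvector (0, 1, -4).
P = [[1, 0, 0], [0, -1, 1], [0, 5, -4]], D = diag(3, 1, 2), P⁻¹ = [[1, 0, 0], [0, 4, 1], [0, 5, 1]].
M⁴ = P·diag(81, 1, 16)·P⁻¹ = [[81, 0, 0], [0, 76, 15], [0, -300, -59]].
The requested entry is -59.

-59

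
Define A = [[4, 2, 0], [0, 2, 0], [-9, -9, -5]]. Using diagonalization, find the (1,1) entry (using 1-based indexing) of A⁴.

Characteristic polynomial: s^3 - s^2 - 22s + 40 = (s - 4)(s - 2)(s + 5), so the eigenvalues are -5, 2, 4.
s=4: eigenvector (1, 0, -1).
s=2: eigenvector (-1, 1, 0).
s=-5: eigenvector (0, 0, 1).
P = [[1, -1, 0], [0, 1, 0], [-1, 0, 1]], D = diag(4, 2, -5), P⁻¹ = [[1, 1, 0], [0, 1, 0], [1, 1, 1]].
A⁴ = P·diag(256, 16, 625)·P⁻¹ = [[256, 240, 0], [0, 16, 0], [369, 369, 625]].
The requested entry is 256.

256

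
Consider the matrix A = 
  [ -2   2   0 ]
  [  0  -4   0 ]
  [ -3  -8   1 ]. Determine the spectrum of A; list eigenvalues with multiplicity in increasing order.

Characteristic polynomial: p(s) = s^3 + 5s^2 + 2s - 8 = (s - 1)(s + 2)(s + 4).
Roots (with multiplicity): -4, -2, 1.

-4, -2, 1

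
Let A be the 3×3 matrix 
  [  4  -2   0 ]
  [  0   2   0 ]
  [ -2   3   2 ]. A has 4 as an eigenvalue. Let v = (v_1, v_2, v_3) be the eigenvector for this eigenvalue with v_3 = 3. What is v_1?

-3

A − 4I = [[0, -2, 0], [0, -2, 0], [-2, 3, -2]].
Solving (A − 4I)v = 0 gives the eigenspace spanned by (-3, 0, 3).
With v_3 = 3, v = (-3, 0, 3), so v_1 = -3.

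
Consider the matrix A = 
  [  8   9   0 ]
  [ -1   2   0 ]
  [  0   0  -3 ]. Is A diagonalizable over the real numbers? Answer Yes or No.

No

Characteristic polynomial: p(λ) = λ^3 - 7λ^2 - 5λ + 75 = (λ - 5)^2(λ + 3).
λ = 5 has algebraic multiplicity 2; rank(A − 5I) = 2, so geometric multiplicity = 1.
Geometric multiplicity < algebraic multiplicity, so A is not diagonalizable.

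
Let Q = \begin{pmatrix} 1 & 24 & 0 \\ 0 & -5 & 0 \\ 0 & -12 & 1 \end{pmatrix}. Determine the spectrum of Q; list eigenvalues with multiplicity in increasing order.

-5, 1, 1

Characteristic polynomial: p(s) = s^3 + 3s^2 - 9s + 5 = (s - 1)^2(s + 5).
Roots (with multiplicity): -5, 1, 1.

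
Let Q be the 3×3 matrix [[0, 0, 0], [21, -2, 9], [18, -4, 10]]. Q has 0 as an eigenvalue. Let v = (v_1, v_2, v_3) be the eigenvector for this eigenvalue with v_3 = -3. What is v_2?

-3

Q = [[0, 0, 0], [21, -2, 9], [18, -4, 10]].
Solving (Q)v = 0 gives the eigenspace spanned by (1, -3, -3).
With v_3 = -3, v = (1, -3, -3), so v_2 = -3.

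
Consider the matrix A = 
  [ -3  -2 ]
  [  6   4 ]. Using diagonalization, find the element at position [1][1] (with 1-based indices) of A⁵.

-3

Characteristic polynomial: μ^2 - μ = μ(μ - 1), so the eigenvalues are 0, 1.
μ=1: eigenvector (1, -2).
μ=0: eigenvector (2, -3).
P = [[1, 2], [-2, -3]], D = diag(1, 0), P⁻¹ = [[-3, -2], [2, 1]].
A⁵ = P·diag(1, 0)·P⁻¹ = [[-3, -2], [6, 4]].
The requested entry is -3.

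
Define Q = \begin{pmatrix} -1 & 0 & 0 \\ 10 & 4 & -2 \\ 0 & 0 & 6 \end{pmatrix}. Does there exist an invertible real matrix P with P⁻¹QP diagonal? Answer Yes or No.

Yes

Characteristic polynomial: p(s) = s^3 - 9s^2 + 14s + 24 = (s - 6)(s - 4)(s + 1).
All 3 eigenvalues are distinct, so Q is diagonalizable.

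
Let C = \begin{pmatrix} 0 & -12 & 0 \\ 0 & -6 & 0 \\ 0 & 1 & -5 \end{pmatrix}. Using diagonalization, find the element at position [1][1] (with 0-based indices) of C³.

-216

Characteristic polynomial: r^3 + 11r^2 + 30r = r(r + 5)(r + 6), so the eigenvalues are -6, -5, 0.
r=0: eigenvector (1, 0, 0).
r=-6: eigenvector (2, 1, -1).
r=-5: eigenvector (0, 0, 1).
P = [[1, 2, 0], [0, 1, 0], [0, -1, 1]], D = diag(0, -6, -5), P⁻¹ = [[1, -2, 0], [0, 1, 0], [0, 1, 1]].
C³ = P·diag(0, -216, -125)·P⁻¹ = [[0, -432, 0], [0, -216, 0], [0, 91, -125]].
The requested entry is -216.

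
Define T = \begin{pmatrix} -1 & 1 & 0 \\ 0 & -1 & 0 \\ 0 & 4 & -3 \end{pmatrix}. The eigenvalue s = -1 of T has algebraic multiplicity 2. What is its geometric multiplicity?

1

T + 1I = [[0, 1, 0], [0, 0, 0], [0, 4, -2]].
This matrix has rank 2, so its null space has dimension 3 − 2 = 1.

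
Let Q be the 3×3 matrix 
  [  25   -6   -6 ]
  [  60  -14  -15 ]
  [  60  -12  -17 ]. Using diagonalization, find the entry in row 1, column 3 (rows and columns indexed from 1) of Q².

42

Characteristic polynomial: t^3 + 6t^2 + 3t - 10 = (t - 1)(t + 2)(t + 5), so the eigenvalues are -5, -2, 1.
t=1: eigenvector (1, 2, 2).
t=-2: eigenvector (2, 5, 4).
t=-5: eigenvector (2, 5, 5).
P = [[1, 2, 2], [2, 5, 5], [2, 4, 5]], D = diag(1, -2, -5), P⁻¹ = [[5, -2, 0], [0, 1, -1], [-2, 0, 1]].
Q² = P·diag(1, 4, 25)·P⁻¹ = [[-95, 6, 42], [-240, 16, 105], [-240, 12, 109]].
The requested entry is 42.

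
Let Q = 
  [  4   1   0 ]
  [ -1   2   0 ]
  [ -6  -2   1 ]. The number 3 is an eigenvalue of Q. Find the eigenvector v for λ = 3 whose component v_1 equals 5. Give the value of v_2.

-5

Q − 3I = [[1, 1, 0], [-1, -1, 0], [-6, -2, -2]].
Solving (Q − 3I)v = 0 gives the eigenspace spanned by (5, -5, -10).
With v_1 = 5, v = (5, -5, -10), so v_2 = -5.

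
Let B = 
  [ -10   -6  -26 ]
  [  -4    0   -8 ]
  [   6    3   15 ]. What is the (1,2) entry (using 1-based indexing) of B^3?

Characteristic polynomial: r^3 - 5r^2 + 6r = r(r - 3)(r - 2), so the eigenvalues are 0, 2, 3.
r=3: eigenvector (-2, 0, 1).
r=0: eigenvector (2, 1, -1).
r=2: eigenvector (1, -2, 0).
P = [[-2, 2, 1], [0, 1, -2], [1, -1, 0]], D = diag(3, 0, 2), P⁻¹ = [[2, 1, 5], [2, 1, 4], [1, 0, 2]].
B³ = P·diag(27, 0, 8)·P⁻¹ = [[-100, -54, -254], [-16, 0, -32], [54, 27, 135]].
The requested entry is -54.

-54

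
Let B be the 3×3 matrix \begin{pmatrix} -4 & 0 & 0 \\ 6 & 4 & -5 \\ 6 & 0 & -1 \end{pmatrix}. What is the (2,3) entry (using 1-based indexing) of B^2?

-15

Characteristic polynomial: λ^3 + λ^2 - 16λ - 16 = (λ - 4)(λ + 1)(λ + 4), so the eigenvalues are -4, -1, 4.
λ=-1: eigenvector (0, 1, 1).
λ=4: eigenvector (0, 1, 0).
λ=-4: eigenvector (1, -2, -2).
P = [[0, 0, 1], [1, 1, -2], [1, 0, -2]], D = diag(-1, 4, -4), P⁻¹ = [[2, 0, 1], [0, 1, -1], [1, 0, 0]].
B² = P·diag(1, 16, 16)·P⁻¹ = [[16, 0, 0], [-30, 16, -15], [-30, 0, 1]].
The requested entry is -15.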